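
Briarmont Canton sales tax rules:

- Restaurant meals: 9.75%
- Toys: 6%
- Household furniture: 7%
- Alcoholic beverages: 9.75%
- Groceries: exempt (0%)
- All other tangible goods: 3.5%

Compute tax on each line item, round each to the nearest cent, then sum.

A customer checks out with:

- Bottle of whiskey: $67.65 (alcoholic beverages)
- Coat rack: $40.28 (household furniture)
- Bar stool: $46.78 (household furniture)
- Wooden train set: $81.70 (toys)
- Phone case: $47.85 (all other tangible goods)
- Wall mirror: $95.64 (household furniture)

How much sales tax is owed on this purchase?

$25.95

Bottle of whiskey $67.65: alcoholic beverages → 9.75% → $6.60
Coat rack $40.28: household furniture → 7% → $2.82
Bar stool $46.78: household furniture → 7% → $3.27
Wooden train set $81.70: toys → 6% → $4.90
Phone case $47.85: all other tangible goods → 3.5% → $1.67
Wall mirror $95.64: household furniture → 7% → $6.69
Total tax = $6.60 + $2.82 + $3.27 + $4.90 + $1.67 + $6.69 = $25.95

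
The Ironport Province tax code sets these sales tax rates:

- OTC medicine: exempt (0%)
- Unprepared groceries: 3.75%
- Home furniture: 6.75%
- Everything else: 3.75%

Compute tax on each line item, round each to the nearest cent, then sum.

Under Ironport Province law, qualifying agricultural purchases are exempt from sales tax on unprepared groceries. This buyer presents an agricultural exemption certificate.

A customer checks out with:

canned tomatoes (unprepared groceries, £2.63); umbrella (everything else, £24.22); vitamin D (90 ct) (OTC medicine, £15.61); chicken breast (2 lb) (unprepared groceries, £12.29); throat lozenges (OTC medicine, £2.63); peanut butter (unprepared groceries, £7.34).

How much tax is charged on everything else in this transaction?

Umbrella £24.22: everything else → 3.75% → £0.91
Tax on everything else = £0.91

£0.91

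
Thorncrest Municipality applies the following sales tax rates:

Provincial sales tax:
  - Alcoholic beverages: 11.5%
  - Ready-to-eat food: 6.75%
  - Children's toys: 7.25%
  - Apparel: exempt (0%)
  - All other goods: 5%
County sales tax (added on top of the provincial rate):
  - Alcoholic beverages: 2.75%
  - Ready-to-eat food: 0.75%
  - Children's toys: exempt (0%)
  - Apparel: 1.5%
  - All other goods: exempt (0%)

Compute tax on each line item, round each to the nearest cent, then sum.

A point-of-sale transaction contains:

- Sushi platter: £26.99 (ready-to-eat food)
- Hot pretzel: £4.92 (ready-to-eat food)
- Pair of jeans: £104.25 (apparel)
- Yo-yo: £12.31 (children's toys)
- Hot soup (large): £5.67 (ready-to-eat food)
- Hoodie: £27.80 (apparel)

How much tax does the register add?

£5.69

Sushi platter £26.99: ready-to-eat food → 6.75% + 0.75% county = 7.5% → £2.02
Hot pretzel £4.92: ready-to-eat food → 6.75% + 0.75% county = 7.5% → £0.37
Pair of jeans £104.25: apparel → 0% + 1.5% county = 1.5% → £1.56
Yo-yo £12.31: children's toys → 7.25% + 0% county = 7.25% → £0.89
Hot soup (large) £5.67: ready-to-eat food → 6.75% + 0.75% county = 7.5% → £0.43
Hoodie £27.80: apparel → 0% + 1.5% county = 1.5% → £0.42
Total tax = £2.02 + £0.37 + £1.56 + £0.89 + £0.43 + £0.42 = £5.69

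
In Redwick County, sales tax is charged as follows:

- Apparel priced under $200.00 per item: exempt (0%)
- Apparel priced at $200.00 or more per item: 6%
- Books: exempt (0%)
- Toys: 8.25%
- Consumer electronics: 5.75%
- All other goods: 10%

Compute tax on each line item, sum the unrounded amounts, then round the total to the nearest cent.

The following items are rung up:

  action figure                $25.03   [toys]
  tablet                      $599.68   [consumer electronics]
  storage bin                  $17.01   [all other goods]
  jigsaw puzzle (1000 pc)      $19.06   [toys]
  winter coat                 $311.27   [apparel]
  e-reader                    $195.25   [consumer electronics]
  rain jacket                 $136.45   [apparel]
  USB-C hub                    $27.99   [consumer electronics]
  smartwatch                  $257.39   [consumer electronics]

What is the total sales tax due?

$86.13

Action figure $25.03: toys → 8.25% → $2.064975
Tablet $599.68: consumer electronics → 5.75% → $34.4816
Storage bin $17.01: all other goods → 10% → $1.701
Jigsaw puzzle (1000 pc) $19.06: toys → 8.25% → $1.57245
Winter coat $311.27: apparel, $200.00 or more → 6% → $18.6762
E-reader $195.25: consumer electronics → 5.75% → $11.226875
Rain jacket $136.45: apparel, under $200.00 → 0% → $0.00
USB-C hub $27.99: consumer electronics → 5.75% → $1.609425
Smartwatch $257.39: consumer electronics → 5.75% → $14.799925
Unrounded tax sum = $86.13245 → $86.13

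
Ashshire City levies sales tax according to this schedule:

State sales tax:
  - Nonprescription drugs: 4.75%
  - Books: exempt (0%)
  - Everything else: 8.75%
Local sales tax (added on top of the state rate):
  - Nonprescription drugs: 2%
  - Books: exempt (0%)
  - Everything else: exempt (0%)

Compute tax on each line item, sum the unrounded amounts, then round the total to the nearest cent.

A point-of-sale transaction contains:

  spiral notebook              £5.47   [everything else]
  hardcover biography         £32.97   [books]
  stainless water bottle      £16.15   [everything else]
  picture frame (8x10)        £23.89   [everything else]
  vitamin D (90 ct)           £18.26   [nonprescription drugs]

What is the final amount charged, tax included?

Spiral notebook £5.47: everything else → 8.75% + 0% local = 8.75% → £0.478625
Hardcover biography £32.97: books → 0% + 0% local = 0% → £0.00
Stainless water bottle £16.15: everything else → 8.75% + 0% local = 8.75% → £1.413125
Picture frame (8x10) £23.89: everything else → 8.75% + 0% local = 8.75% → £2.090375
Vitamin D (90 ct) £18.26: nonprescription drugs → 4.75% + 2% local = 6.75% → £1.23255
Subtotal = £96.74; unrounded tax = £5.214675 → £5.21; total due = £101.95

£101.95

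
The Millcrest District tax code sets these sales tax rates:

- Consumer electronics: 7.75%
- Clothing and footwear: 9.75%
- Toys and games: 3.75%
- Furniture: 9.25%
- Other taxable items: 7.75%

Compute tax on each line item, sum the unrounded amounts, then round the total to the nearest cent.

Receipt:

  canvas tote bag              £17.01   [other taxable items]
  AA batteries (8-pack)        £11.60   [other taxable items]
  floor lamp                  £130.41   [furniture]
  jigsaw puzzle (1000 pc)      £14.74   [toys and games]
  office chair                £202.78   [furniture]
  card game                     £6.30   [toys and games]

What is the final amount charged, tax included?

Canvas tote bag £17.01: other taxable items → 7.75% → £1.318275
AA batteries (8-pack) £11.60: other taxable items → 7.75% → £0.899
Floor lamp £130.41: furniture → 9.25% → £12.062925
Jigsaw puzzle (1000 pc) £14.74: toys and games → 3.75% → £0.55275
Office chair £202.78: furniture → 9.25% → £18.75715
Card game £6.30: toys and games → 3.75% → £0.23625
Subtotal = £382.84; unrounded tax = £33.82635 → £33.83; total due = £416.67

£416.67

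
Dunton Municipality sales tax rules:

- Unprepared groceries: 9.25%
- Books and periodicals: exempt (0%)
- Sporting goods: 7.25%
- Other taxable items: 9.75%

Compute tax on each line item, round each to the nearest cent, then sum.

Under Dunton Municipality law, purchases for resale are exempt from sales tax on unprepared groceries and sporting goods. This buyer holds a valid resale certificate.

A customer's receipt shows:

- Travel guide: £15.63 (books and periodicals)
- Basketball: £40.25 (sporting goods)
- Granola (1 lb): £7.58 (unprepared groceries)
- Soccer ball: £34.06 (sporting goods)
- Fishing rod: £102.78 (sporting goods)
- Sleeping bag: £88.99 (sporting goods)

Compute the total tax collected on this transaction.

£0.00

Travel guide £15.63: books and periodicals → 0% → £0.00
Basketball £40.25: sporting goods, buyer-exempt → 0% → £0.00
Granola (1 lb) £7.58: unprepared groceries, buyer-exempt → 0% → £0.00
Soccer ball £34.06: sporting goods, buyer-exempt → 0% → £0.00
Fishing rod £102.78: sporting goods, buyer-exempt → 0% → £0.00
Sleeping bag £88.99: sporting goods, buyer-exempt → 0% → £0.00
Total tax = £0.00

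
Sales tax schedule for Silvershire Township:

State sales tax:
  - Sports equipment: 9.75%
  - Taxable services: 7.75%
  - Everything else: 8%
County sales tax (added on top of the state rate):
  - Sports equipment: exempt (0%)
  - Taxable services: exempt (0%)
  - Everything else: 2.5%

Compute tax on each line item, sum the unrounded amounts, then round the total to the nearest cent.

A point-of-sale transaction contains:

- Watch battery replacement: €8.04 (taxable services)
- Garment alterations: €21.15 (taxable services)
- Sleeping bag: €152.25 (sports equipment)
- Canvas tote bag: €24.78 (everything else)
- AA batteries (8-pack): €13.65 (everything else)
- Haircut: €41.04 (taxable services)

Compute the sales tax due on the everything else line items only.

€4.04

Canvas tote bag €24.78: everything else → 8% + 2.5% county = 10.5% → €2.6019
AA batteries (8-pack) €13.65: everything else → 8% + 2.5% county = 10.5% → €1.43325
Tax on everything else: unrounded sum = €4.03515 → €4.04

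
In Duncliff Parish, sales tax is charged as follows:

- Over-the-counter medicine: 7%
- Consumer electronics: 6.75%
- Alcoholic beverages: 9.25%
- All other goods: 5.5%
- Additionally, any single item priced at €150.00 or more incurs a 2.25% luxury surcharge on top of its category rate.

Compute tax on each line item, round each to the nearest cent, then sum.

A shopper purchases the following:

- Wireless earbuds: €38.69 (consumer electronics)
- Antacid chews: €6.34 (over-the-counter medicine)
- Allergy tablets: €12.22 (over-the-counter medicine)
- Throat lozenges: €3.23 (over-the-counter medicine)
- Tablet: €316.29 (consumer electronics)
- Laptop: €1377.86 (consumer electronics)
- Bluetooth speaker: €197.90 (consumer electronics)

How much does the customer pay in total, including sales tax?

€2126.96

Wireless earbuds €38.69: consumer electronics → 6.75% → €2.61
Antacid chews €6.34: over-the-counter medicine → 7% → €0.44
Allergy tablets €12.22: over-the-counter medicine → 7% → €0.86
Throat lozenges €3.23: over-the-counter medicine → 7% → €0.23
Tablet €316.29: consumer electronics → 6.75% + 2.25% surcharge = 9% → €28.47
Laptop €1377.86: consumer electronics → 6.75% + 2.25% surcharge = 9% → €124.01
Bluetooth speaker €197.90: consumer electronics → 6.75% + 2.25% surcharge = 9% → €17.81
Subtotal = €1952.53; tax = €174.43; total due = €2126.96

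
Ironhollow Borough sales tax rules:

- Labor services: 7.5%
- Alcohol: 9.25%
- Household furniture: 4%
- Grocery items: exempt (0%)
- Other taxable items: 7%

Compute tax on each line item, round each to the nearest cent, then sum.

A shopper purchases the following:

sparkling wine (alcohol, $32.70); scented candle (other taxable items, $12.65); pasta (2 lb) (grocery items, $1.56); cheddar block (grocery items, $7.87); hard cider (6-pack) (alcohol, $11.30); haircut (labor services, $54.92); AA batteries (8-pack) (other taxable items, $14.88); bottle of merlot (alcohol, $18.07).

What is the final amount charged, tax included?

Sparkling wine $32.70: alcohol → 9.25% → $3.02
Scented candle $12.65: other taxable items → 7% → $0.89
Pasta (2 lb) $1.56: grocery items → 0% → $0.00
Cheddar block $7.87: grocery items → 0% → $0.00
Hard cider (6-pack) $11.30: alcohol → 9.25% → $1.05
Haircut $54.92: labor services → 7.5% → $4.12
AA batteries (8-pack) $14.88: other taxable items → 7% → $1.04
Bottle of merlot $18.07: alcohol → 9.25% → $1.67
Subtotal = $153.95; tax = $11.79; total due = $165.74

$165.74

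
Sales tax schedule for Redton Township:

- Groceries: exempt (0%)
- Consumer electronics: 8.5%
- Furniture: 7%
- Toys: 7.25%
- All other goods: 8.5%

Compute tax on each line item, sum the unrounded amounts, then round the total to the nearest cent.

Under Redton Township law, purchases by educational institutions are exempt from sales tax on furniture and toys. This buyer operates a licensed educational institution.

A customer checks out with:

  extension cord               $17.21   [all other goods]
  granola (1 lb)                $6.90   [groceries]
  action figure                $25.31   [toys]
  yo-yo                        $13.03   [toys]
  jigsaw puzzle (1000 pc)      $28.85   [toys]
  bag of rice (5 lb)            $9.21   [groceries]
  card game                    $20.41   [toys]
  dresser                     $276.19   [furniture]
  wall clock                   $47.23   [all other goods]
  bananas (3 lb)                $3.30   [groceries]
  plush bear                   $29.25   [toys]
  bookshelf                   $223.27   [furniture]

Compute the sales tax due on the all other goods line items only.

Extension cord $17.21: all other goods → 8.5% → $1.46285
Wall clock $47.23: all other goods → 8.5% → $4.01455
Tax on all other goods: unrounded sum = $5.4774 → $5.48

$5.48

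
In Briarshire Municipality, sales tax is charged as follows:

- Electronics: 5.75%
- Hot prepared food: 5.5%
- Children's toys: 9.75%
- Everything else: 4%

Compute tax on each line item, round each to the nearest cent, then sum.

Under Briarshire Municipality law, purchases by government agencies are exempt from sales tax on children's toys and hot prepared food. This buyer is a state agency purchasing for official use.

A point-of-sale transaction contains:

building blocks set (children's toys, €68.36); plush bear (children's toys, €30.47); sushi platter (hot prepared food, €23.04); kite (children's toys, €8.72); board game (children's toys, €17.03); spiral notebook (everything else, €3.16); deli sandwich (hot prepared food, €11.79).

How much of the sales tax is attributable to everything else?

€0.13

Spiral notebook €3.16: everything else → 4% → €0.13
Tax on everything else = €0.13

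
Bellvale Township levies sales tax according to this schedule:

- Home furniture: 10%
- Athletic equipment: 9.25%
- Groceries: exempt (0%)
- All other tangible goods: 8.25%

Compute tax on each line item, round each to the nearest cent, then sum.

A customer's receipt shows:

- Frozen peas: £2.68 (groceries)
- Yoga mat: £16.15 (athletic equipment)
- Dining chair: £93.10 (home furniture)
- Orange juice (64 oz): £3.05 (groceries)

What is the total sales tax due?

£10.80

Frozen peas £2.68: groceries → 0% → £0.00
Yoga mat £16.15: athletic equipment → 9.25% → £1.49
Dining chair £93.10: home furniture → 10% → £9.31
Orange juice (64 oz) £3.05: groceries → 0% → £0.00
Total tax = £1.49 + £9.31 = £10.80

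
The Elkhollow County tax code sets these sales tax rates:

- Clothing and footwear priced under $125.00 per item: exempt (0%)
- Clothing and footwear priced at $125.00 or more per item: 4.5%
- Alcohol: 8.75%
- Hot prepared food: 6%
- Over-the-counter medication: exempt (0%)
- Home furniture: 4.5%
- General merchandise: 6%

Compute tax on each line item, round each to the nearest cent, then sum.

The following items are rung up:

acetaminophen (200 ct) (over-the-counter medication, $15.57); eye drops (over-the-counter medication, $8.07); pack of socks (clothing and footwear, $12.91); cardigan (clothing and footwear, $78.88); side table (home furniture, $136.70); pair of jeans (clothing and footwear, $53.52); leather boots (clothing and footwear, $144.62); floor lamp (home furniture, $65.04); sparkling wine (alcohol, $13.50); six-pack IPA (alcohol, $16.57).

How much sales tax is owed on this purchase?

$18.22

Acetaminophen (200 ct) $15.57: over-the-counter medication → 0% → $0.00
Eye drops $8.07: over-the-counter medication → 0% → $0.00
Pack of socks $12.91: clothing and footwear, under $125.00 → 0% → $0.00
Cardigan $78.88: clothing and footwear, under $125.00 → 0% → $0.00
Side table $136.70: home furniture → 4.5% → $6.15
Pair of jeans $53.52: clothing and footwear, under $125.00 → 0% → $0.00
Leather boots $144.62: clothing and footwear, $125.00 or more → 4.5% → $6.51
Floor lamp $65.04: home furniture → 4.5% → $2.93
Sparkling wine $13.50: alcohol → 8.75% → $1.18
Six-pack IPA $16.57: alcohol → 8.75% → $1.45
Total tax = $6.15 + $6.51 + $2.93 + $1.18 + $1.45 = $18.22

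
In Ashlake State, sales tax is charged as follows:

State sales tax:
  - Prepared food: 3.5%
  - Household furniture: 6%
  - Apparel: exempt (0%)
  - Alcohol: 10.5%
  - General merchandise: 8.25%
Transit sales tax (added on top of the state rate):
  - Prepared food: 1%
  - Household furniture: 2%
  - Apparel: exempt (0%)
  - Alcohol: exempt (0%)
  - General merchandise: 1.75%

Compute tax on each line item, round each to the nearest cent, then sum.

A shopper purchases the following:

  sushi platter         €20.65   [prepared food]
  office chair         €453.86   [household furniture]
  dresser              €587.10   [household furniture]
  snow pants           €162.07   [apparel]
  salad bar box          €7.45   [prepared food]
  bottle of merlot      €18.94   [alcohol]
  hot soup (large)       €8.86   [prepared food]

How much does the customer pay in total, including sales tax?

€1345.87

Sushi platter €20.65: prepared food → 3.5% + 1% transit = 4.5% → €0.93
Office chair €453.86: household furniture → 6% + 2% transit = 8% → €36.31
Dresser €587.10: household furniture → 6% + 2% transit = 8% → €46.97
Snow pants €162.07: apparel → 0% + 0% transit = 0% → €0.00
Salad bar box €7.45: prepared food → 3.5% + 1% transit = 4.5% → €0.34
Bottle of merlot €18.94: alcohol → 10.5% + 0% transit = 10.5% → €1.99
Hot soup (large) €8.86: prepared food → 3.5% + 1% transit = 4.5% → €0.40
Subtotal = €1258.93; tax = €86.94; total due = €1345.87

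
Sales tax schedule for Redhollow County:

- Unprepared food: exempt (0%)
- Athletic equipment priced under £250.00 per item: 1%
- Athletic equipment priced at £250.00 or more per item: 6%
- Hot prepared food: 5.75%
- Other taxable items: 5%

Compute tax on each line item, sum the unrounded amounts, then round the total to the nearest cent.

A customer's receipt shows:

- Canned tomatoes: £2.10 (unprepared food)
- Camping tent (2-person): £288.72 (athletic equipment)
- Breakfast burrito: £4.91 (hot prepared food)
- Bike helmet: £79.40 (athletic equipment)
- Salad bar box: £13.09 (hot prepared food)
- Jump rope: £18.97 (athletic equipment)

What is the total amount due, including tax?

£426.53

Canned tomatoes £2.10: unprepared food → 0% → £0.00
Camping tent (2-person) £288.72: athletic equipment, £250.00 or more → 6% → £17.3232
Breakfast burrito £4.91: hot prepared food → 5.75% → £0.282325
Bike helmet £79.40: athletic equipment, under £250.00 → 1% → £0.794
Salad bar box £13.09: hot prepared food → 5.75% → £0.752675
Jump rope £18.97: athletic equipment, under £250.00 → 1% → £0.1897
Subtotal = £407.19; unrounded tax = £19.3419 → £19.34; total due = £426.53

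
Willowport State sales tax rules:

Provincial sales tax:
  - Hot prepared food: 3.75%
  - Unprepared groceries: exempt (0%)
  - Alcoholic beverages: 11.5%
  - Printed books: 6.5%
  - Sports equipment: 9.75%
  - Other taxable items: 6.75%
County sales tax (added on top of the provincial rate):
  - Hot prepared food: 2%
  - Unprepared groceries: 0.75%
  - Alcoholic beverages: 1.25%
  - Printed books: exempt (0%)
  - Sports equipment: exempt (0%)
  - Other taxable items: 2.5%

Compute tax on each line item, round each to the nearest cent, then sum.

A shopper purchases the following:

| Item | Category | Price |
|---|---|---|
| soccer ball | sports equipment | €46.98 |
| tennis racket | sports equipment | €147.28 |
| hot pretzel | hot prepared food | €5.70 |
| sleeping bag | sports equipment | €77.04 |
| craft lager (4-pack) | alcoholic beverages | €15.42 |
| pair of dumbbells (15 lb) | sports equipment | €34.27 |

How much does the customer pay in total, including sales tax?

Soccer ball €46.98: sports equipment → 9.75% + 0% county = 9.75% → €4.58
Tennis racket €147.28: sports equipment → 9.75% + 0% county = 9.75% → €14.36
Hot pretzel €5.70: hot prepared food → 3.75% + 2% county = 5.75% → €0.33
Sleeping bag €77.04: sports equipment → 9.75% + 0% county = 9.75% → €7.51
Craft lager (4-pack) €15.42: alcoholic beverages → 11.5% + 1.25% county = 12.75% → €1.97
Pair of dumbbells (15 lb) €34.27: sports equipment → 9.75% + 0% county = 9.75% → €3.34
Subtotal = €326.69; tax = €32.09; total due = €358.78

€358.78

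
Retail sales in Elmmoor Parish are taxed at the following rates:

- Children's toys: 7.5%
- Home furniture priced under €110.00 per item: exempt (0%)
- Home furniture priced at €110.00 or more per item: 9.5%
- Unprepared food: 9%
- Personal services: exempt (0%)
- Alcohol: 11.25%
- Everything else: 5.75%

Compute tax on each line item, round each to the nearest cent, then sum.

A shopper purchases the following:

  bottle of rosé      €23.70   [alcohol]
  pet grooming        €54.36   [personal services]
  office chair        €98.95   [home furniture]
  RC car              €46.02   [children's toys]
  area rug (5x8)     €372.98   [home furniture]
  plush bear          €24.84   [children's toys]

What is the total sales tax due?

€43.41

Bottle of rosé €23.70: alcohol → 11.25% → €2.67
Pet grooming €54.36: personal services → 0% → €0.00
Office chair €98.95: home furniture, under €110.00 → 0% → €0.00
RC car €46.02: children's toys → 7.5% → €3.45
Area rug (5x8) €372.98: home furniture, €110.00 or more → 9.5% → €35.43
Plush bear €24.84: children's toys → 7.5% → €1.86
Total tax = €2.67 + €3.45 + €35.43 + €1.86 = €43.41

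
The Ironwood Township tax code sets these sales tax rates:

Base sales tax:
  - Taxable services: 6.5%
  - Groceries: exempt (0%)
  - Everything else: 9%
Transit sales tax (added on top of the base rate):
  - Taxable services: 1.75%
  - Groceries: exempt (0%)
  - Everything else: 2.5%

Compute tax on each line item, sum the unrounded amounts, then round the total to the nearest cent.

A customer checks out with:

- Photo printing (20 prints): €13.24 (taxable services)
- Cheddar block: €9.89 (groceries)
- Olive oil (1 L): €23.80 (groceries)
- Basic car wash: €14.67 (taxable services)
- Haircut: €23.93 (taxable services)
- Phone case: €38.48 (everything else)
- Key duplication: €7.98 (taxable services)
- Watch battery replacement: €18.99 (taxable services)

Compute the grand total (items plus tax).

€161.91

Photo printing (20 prints) €13.24: taxable services → 6.5% + 1.75% transit = 8.25% → €1.0923
Cheddar block €9.89: groceries → 0% + 0% transit = 0% → €0.00
Olive oil (1 L) €23.80: groceries → 0% + 0% transit = 0% → €0.00
Basic car wash €14.67: taxable services → 6.5% + 1.75% transit = 8.25% → €1.210275
Haircut €23.93: taxable services → 6.5% + 1.75% transit = 8.25% → €1.974225
Phone case €38.48: everything else → 9% + 2.5% transit = 11.5% → €4.4252
Key duplication €7.98: taxable services → 6.5% + 1.75% transit = 8.25% → €0.65835
Watch battery replacement €18.99: taxable services → 6.5% + 1.75% transit = 8.25% → €1.566675
Subtotal = €150.98; unrounded tax = €10.927025 → €10.93; total due = €161.91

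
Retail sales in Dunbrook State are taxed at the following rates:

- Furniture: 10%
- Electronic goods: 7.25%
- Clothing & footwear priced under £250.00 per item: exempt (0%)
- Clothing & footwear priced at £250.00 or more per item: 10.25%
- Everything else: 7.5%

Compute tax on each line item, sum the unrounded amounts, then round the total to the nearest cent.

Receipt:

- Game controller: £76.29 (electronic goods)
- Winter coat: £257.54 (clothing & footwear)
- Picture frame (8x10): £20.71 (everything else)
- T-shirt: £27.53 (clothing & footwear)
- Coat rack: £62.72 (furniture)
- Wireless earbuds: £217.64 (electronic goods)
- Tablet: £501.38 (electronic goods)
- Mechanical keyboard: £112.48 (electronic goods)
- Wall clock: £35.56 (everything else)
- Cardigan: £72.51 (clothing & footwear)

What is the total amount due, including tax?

Game controller £76.29: electronic goods → 7.25% → £5.531025
Winter coat £257.54: clothing & footwear, £250.00 or more → 10.25% → £26.39785
Picture frame (8x10) £20.71: everything else → 7.5% → £1.55325
T-shirt £27.53: clothing & footwear, under £250.00 → 0% → £0.00
Coat rack £62.72: furniture → 10% → £6.272
Wireless earbuds £217.64: electronic goods → 7.25% → £15.7789
Tablet £501.38: electronic goods → 7.25% → £36.35005
Mechanical keyboard £112.48: electronic goods → 7.25% → £8.1548
Wall clock £35.56: everything else → 7.5% → £2.667
Cardigan £72.51: clothing & footwear, under £250.00 → 0% → £0.00
Subtotal = £1384.36; unrounded tax = £102.704875 → £102.70; total due = £1487.06

£1487.06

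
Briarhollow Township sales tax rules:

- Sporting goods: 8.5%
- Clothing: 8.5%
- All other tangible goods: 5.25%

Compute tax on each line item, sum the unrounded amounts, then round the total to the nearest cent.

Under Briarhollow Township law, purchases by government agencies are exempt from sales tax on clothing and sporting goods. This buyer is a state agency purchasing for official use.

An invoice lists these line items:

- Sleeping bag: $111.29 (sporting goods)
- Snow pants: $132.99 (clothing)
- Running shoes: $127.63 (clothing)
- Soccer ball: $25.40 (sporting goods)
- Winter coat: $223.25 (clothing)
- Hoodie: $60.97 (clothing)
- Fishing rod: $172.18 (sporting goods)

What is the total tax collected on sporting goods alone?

Sleeping bag $111.29: sporting goods, buyer-exempt → 0% → $0.00
Soccer ball $25.40: sporting goods, buyer-exempt → 0% → $0.00
Fishing rod $172.18: sporting goods, buyer-exempt → 0% → $0.00
Tax on sporting goods: unrounded sum = $0.00 → $0.00

$0.00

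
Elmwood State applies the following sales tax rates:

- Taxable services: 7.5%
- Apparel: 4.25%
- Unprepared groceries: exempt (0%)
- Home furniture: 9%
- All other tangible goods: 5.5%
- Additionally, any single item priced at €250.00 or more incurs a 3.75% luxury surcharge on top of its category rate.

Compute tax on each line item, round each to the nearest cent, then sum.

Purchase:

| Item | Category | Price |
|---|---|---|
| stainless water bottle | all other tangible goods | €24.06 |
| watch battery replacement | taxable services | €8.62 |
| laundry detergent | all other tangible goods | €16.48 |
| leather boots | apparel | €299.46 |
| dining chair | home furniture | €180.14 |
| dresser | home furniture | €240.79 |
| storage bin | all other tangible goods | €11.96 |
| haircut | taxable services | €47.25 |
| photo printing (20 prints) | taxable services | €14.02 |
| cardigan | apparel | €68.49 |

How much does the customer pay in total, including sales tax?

Stainless water bottle €24.06: all other tangible goods → 5.5% → €1.32
Watch battery replacement €8.62: taxable services → 7.5% → €0.65
Laundry detergent €16.48: all other tangible goods → 5.5% → €0.91
Leather boots €299.46: apparel → 4.25% + 3.75% surcharge = 8% → €23.96
Dining chair €180.14: home furniture → 9% → €16.21
Dresser €240.79: home furniture → 9% → €21.67
Storage bin €11.96: all other tangible goods → 5.5% → €0.66
Haircut €47.25: taxable services → 7.5% → €3.54
Photo printing (20 prints) €14.02: taxable services → 7.5% → €1.05
Cardigan €68.49: apparel → 4.25% → €2.91
Subtotal = €911.27; tax = €72.88; total due = €984.15

€984.15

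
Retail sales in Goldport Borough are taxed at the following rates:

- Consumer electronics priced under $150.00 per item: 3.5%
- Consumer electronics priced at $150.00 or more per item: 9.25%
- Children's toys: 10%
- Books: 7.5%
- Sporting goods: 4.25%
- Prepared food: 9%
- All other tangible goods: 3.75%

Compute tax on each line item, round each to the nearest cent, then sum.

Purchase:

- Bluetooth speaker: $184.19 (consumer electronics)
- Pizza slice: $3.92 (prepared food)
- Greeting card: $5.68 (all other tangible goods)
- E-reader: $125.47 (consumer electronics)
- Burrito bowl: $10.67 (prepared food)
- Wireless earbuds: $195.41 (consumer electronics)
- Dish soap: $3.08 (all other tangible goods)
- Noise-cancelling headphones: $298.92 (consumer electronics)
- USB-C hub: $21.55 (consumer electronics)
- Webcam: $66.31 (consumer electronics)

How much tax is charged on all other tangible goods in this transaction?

Greeting card $5.68: all other tangible goods → 3.75% → $0.21
Dish soap $3.08: all other tangible goods → 3.75% → $0.12
Tax on all other tangible goods = $0.21 + $0.12 = $0.33

$0.33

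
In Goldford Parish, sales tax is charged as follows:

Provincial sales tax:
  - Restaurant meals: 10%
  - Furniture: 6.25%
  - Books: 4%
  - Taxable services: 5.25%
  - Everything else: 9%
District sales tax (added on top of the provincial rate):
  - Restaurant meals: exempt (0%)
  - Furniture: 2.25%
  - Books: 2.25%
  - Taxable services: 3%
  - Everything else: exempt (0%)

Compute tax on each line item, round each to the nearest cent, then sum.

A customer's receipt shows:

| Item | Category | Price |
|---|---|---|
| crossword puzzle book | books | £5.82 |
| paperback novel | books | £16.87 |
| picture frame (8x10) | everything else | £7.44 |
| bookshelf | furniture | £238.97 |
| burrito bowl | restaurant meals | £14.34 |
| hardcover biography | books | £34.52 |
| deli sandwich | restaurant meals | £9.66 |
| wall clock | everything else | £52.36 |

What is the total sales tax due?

£31.66

Crossword puzzle book £5.82: books → 4% + 2.25% district = 6.25% → £0.36
Paperback novel £16.87: books → 4% + 2.25% district = 6.25% → £1.05
Picture frame (8x10) £7.44: everything else → 9% + 0% district = 9% → £0.67
Bookshelf £238.97: furniture → 6.25% + 2.25% district = 8.5% → £20.31
Burrito bowl £14.34: restaurant meals → 10% + 0% district = 10% → £1.43
Hardcover biography £34.52: books → 4% + 2.25% district = 6.25% → £2.16
Deli sandwich £9.66: restaurant meals → 10% + 0% district = 10% → £0.97
Wall clock £52.36: everything else → 9% + 0% district = 9% → £4.71
Total tax = £0.36 + £1.05 + £0.67 + £20.31 + £1.43 + £2.16 + £0.97 + £4.71 = £31.66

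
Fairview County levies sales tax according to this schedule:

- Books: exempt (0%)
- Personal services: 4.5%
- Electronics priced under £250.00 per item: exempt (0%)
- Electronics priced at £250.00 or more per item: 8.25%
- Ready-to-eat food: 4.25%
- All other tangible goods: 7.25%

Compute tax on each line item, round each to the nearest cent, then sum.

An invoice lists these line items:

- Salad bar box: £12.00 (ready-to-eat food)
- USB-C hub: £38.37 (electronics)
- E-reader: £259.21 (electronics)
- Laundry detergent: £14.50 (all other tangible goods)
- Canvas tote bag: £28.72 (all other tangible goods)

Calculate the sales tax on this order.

Salad bar box £12.00: ready-to-eat food → 4.25% → £0.51
USB-C hub £38.37: electronics, under £250.00 → 0% → £0.00
E-reader £259.21: electronics, £250.00 or more → 8.25% → £21.38
Laundry detergent £14.50: all other tangible goods → 7.25% → £1.05
Canvas tote bag £28.72: all other tangible goods → 7.25% → £2.08
Total tax = £0.51 + £21.38 + £1.05 + £2.08 = £25.02

£25.02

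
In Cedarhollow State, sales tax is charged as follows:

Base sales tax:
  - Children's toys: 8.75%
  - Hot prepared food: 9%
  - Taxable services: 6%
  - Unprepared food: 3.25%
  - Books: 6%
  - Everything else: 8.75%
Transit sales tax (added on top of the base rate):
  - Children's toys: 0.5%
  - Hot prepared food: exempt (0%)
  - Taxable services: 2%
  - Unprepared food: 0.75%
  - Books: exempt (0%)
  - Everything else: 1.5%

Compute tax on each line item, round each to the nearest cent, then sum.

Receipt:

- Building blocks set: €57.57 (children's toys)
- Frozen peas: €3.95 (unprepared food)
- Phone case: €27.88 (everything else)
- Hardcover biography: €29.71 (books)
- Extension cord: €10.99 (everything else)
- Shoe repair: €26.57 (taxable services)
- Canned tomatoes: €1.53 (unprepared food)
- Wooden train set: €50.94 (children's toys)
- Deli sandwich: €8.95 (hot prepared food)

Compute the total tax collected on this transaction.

€18.97

Building blocks set €57.57: children's toys → 8.75% + 0.5% transit = 9.25% → €5.33
Frozen peas €3.95: unprepared food → 3.25% + 0.75% transit = 4% → €0.16
Phone case €27.88: everything else → 8.75% + 1.5% transit = 10.25% → €2.86
Hardcover biography €29.71: books → 6% + 0% transit = 6% → €1.78
Extension cord €10.99: everything else → 8.75% + 1.5% transit = 10.25% → €1.13
Shoe repair €26.57: taxable services → 6% + 2% transit = 8% → €2.13
Canned tomatoes €1.53: unprepared food → 3.25% + 0.75% transit = 4% → €0.06
Wooden train set €50.94: children's toys → 8.75% + 0.5% transit = 9.25% → €4.71
Deli sandwich €8.95: hot prepared food → 9% + 0% transit = 9% → €0.81
Total tax = €5.33 + €0.16 + €2.86 + €1.78 + €1.13 + €2.13 + €0.06 + €4.71 + €0.81 = €18.97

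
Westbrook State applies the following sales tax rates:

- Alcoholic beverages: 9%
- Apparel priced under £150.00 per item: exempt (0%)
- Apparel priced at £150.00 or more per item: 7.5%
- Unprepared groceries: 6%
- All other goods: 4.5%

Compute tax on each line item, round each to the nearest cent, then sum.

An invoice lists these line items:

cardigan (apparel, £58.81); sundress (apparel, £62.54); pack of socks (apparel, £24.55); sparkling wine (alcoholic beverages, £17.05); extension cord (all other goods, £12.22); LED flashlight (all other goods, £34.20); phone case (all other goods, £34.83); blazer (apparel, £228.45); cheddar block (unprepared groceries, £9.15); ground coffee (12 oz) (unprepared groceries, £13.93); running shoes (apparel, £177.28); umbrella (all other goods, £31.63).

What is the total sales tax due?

£38.43

Cardigan £58.81: apparel, under £150.00 → 0% → £0.00
Sundress £62.54: apparel, under £150.00 → 0% → £0.00
Pack of socks £24.55: apparel, under £150.00 → 0% → £0.00
Sparkling wine £17.05: alcoholic beverages → 9% → £1.53
Extension cord £12.22: all other goods → 4.5% → £0.55
LED flashlight £34.20: all other goods → 4.5% → £1.54
Phone case £34.83: all other goods → 4.5% → £1.57
Blazer £228.45: apparel, £150.00 or more → 7.5% → £17.13
Cheddar block £9.15: unprepared groceries → 6% → £0.55
Ground coffee (12 oz) £13.93: unprepared groceries → 6% → £0.84
Running shoes £177.28: apparel, £150.00 or more → 7.5% → £13.30
Umbrella £31.63: all other goods → 4.5% → £1.42
Total tax = £1.53 + £0.55 + £1.54 + £1.57 + £17.13 + £0.55 + £0.84 + £13.30 + £1.42 = £38.43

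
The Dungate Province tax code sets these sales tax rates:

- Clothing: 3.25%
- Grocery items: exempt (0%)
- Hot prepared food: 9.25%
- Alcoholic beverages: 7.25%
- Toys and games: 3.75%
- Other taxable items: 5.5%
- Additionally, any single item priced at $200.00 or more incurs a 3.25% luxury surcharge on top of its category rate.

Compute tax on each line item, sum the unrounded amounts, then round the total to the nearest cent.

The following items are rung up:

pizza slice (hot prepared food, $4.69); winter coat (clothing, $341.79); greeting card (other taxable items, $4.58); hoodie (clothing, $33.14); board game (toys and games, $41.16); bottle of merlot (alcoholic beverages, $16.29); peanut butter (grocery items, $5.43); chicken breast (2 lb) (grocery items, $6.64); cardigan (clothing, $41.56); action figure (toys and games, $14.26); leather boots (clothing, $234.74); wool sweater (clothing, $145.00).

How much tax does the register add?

Pizza slice $4.69: hot prepared food → 9.25% → $0.433825
Winter coat $341.79: clothing → 3.25% + 3.25% surcharge = 6.5% → $22.21635
Greeting card $4.58: other taxable items → 5.5% → $0.2519
Hoodie $33.14: clothing → 3.25% → $1.07705
Board game $41.16: toys and games → 3.75% → $1.5435
Bottle of merlot $16.29: alcoholic beverages → 7.25% → $1.181025
Peanut butter $5.43: grocery items → 0% → $0.00
Chicken breast (2 lb) $6.64: grocery items → 0% → $0.00
Cardigan $41.56: clothing → 3.25% → $1.3507
Action figure $14.26: toys and games → 3.75% → $0.53475
Leather boots $234.74: clothing → 3.25% + 3.25% surcharge = 6.5% → $15.2581
Wool sweater $145.00: clothing → 3.25% → $4.7125
Unrounded tax sum = $48.5597 → $48.56

$48.56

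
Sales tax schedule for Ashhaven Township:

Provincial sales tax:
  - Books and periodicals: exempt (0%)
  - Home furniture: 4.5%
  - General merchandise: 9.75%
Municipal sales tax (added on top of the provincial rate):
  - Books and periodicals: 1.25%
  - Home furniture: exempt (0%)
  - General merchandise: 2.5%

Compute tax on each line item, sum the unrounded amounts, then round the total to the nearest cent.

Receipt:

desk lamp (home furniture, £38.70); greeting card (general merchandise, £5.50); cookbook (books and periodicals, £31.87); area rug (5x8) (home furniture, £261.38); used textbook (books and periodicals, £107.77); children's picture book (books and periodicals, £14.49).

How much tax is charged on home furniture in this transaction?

Desk lamp £38.70: home furniture → 4.5% + 0% municipal = 4.5% → £1.7415
Area rug (5x8) £261.38: home furniture → 4.5% + 0% municipal = 4.5% → £11.7621
Tax on home furniture: unrounded sum = £13.5036 → £13.50

£13.50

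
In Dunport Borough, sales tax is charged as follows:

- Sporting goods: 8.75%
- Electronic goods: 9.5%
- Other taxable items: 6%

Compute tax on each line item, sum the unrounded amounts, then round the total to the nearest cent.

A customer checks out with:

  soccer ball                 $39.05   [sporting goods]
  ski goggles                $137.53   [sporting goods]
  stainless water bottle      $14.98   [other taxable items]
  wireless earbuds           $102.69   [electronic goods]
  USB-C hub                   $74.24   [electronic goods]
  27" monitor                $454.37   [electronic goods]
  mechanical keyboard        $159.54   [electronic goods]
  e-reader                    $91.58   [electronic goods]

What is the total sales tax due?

Soccer ball $39.05: sporting goods → 8.75% → $3.416875
Ski goggles $137.53: sporting goods → 8.75% → $12.033875
Stainless water bottle $14.98: other taxable items → 6% → $0.8988
Wireless earbuds $102.69: electronic goods → 9.5% → $9.75555
USB-C hub $74.24: electronic goods → 9.5% → $7.0528
27" monitor $454.37: electronic goods → 9.5% → $43.16515
Mechanical keyboard $159.54: electronic goods → 9.5% → $15.1563
E-reader $91.58: electronic goods → 9.5% → $8.7001
Unrounded tax sum = $100.17945 → $100.18

$100.18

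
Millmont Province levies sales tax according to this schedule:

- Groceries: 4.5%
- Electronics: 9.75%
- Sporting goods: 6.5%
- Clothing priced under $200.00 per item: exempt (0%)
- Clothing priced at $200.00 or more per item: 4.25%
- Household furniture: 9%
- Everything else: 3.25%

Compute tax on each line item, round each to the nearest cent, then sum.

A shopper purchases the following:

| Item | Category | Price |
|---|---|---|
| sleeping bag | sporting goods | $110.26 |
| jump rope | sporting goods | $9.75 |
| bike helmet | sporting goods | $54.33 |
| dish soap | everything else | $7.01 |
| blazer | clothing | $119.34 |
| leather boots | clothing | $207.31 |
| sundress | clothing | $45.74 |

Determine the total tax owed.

$20.37

Sleeping bag $110.26: sporting goods → 6.5% → $7.17
Jump rope $9.75: sporting goods → 6.5% → $0.63
Bike helmet $54.33: sporting goods → 6.5% → $3.53
Dish soap $7.01: everything else → 3.25% → $0.23
Blazer $119.34: clothing, under $200.00 → 0% → $0.00
Leather boots $207.31: clothing, $200.00 or more → 4.25% → $8.81
Sundress $45.74: clothing, under $200.00 → 0% → $0.00
Total tax = $7.17 + $0.63 + $3.53 + $0.23 + $8.81 = $20.37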